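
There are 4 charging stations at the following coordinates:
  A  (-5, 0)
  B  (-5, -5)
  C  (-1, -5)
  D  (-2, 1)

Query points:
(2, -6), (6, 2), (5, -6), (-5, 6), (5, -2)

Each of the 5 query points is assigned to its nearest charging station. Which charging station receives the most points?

C

(2, -6) — d² to each: A:85, B:50, C:10, D:65 → nearest is C
(6, 2) — d² to each: A:125, B:170, C:98, D:65 → nearest is D
(5, -6) — d² to each: A:136, B:101, C:37, D:98 → nearest is C
(-5, 6) — d² to each: A:36, B:121, C:137, D:34 → nearest is D
(5, -2) — d² to each: A:104, B:109, C:45, D:58 → nearest is C
Tally — C:3, D:2. C captures the most (3).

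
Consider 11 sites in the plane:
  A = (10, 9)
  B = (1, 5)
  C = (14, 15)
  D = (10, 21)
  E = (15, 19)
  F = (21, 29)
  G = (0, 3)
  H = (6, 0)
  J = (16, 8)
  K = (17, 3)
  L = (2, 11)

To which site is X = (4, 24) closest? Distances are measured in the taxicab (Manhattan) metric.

D

d(X,A) = 6 + 15 = 21
d(X,B) = 3 + 19 = 22
d(X,C) = 10 + 9 = 19
d(X,D) = 6 + 3 = 9
d(X,E) = 11 + 5 = 16
d(X,F) = 17 + 5 = 22
d(X,G) = 4 + 21 = 25
d(X,H) = 2 + 24 = 26
d(X,J) = 12 + 16 = 28
d(X,K) = 13 + 21 = 34
d(X,L) = 2 + 13 = 15
Minimum is at D.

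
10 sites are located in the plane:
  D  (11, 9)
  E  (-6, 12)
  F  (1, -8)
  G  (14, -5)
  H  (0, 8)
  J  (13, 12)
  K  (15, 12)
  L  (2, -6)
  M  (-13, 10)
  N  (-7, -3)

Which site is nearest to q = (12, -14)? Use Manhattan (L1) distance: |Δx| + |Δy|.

G

d(q,D) = |12−11| + |-14−9| = 1 + 23 = 24
d(q,E) = |12−(-6)| + |-14−12| = 18 + 26 = 44
d(q,F) = |12−1| + |-14−(-8)| = 11 + 6 = 17
d(q,G) = |12−14| + |-14−(-5)| = 2 + 9 = 11
d(q,H) = |12−0| + |-14−8| = 12 + 22 = 34
d(q,J) = |12−13| + |-14−12| = 1 + 26 = 27
d(q,K) = |12−15| + |-14−12| = 3 + 26 = 29
d(q,L) = |12−2| + |-14−(-6)| = 10 + 8 = 18
d(q,M) = |12−(-13)| + |-14−10| = 25 + 24 = 49
d(q,N) = |12−(-7)| + |-14−(-3)| = 19 + 11 = 30
Minimum is at G.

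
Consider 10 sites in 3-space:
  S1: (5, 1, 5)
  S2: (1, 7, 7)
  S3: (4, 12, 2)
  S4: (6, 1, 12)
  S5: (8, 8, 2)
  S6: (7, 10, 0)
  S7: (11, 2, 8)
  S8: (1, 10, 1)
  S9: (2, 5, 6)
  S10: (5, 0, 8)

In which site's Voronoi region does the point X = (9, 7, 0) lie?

Compare squared distances (the ordering matches that of the actual distances):
|XS1|² = (9−5)² + (7−1)² + (0−5)² = 16 + 36 + 25 = 77
|XS2|² = (9−1)² + (7−7)² + (0−7)² = 64 + 0 + 49 = 113
|XS3|² = (9−4)² + (7−12)² + (0−2)² = 25 + 25 + 4 = 54
|XS4|² = (9−6)² + (7−1)² + (0−12)² = 9 + 36 + 144 = 189
|XS5|² = (9−8)² + (7−8)² + (0−2)² = 1 + 1 + 4 = 6
|XS6|² = (9−7)² + (7−10)² + (0−0)² = 4 + 9 + 0 = 13
|XS7|² = (9−11)² + (7−2)² + (0−8)² = 4 + 25 + 64 = 93
|XS8|² = (9−1)² + (7−10)² + (0−1)² = 64 + 9 + 1 = 74
|XS9|² = (9−2)² + (7−5)² + (0−6)² = 49 + 4 + 36 = 89
d²(X, S10) = (9−5)² + (7−0)² + (0−8)² = 16 + 49 + 64 = 129
S5 is nearest.

S5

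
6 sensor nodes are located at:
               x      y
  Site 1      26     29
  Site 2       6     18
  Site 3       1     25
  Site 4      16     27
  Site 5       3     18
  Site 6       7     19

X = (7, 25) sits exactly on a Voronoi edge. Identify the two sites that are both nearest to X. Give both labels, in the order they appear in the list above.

Site 3 and Site 6

Squared distances from X to each site:
d²(X, Site 1) = (7−26)² + (25−29)² = 361 + 16 = 377
d²(X, Site 2) = (7−6)² + (25−18)² = 1 + 49 = 50
d²(X, Site 3) = (7−1)² + (25−25)² = 36 + 0 = 36
d²(X, Site 4) = (7−16)² + (25−27)² = 81 + 4 = 85
d²(X, Site 5) = (7−3)² + (25−18)² = 16 + 49 = 65
d²(X, Site 6) = (7−7)² + (25−19)² = 0 + 36 = 36
X is equidistant from Site 3 and Site 6 (both at squared distance 36), and every other site is strictly farther — so X lies on the Site 3–Site 6 Voronoi edge.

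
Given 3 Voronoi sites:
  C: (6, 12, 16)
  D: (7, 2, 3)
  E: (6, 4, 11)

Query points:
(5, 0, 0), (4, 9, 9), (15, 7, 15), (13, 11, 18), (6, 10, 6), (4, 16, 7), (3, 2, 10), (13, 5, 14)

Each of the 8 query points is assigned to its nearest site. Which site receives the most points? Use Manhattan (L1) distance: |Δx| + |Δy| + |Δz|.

E

(5, 0, 0) — d to each: C:29, D:7, E:16 → nearest is D
(4, 9, 9) — d to each: C:12, D:16, E:9 → nearest is E
(15, 7, 15) — d to each: C:15, D:25, E:16 → nearest is C
(13, 11, 18) — d to each: C:10, D:30, E:21 → nearest is C
(6, 10, 6) — d to each: C:12, D:12, E:11 → nearest is E
(4, 16, 7) — d to each: C:15, D:21, E:18 → nearest is C
(3, 2, 10) — d to each: C:19, D:11, E:6 → nearest is E
(13, 5, 14) — d to each: C:16, D:20, E:11 → nearest is E
Tally — C:3, D:1, E:4. E captures the most (4).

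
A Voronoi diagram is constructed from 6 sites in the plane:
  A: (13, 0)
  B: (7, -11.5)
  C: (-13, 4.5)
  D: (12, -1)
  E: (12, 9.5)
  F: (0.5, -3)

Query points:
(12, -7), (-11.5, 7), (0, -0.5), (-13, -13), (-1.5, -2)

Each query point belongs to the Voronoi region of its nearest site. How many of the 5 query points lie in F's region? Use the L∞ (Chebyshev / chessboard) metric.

3

(12, -7) — d to each: A:7, B:5, C:25, D:6, E:16.5, F:11.5 → nearest is B
(-11.5, 7) — d to each: A:24.5, B:18.5, C:2.5, D:23.5, E:23.5, F:12 → nearest is C
(0, -0.5) — d to each: A:13, B:11, C:13, D:12, E:12, F:2.5 → nearest is F
(-13, -13) — d to each: A:26, B:20, C:17.5, D:25, E:25, F:13.5 → nearest is F
(-1.5, -2) — d to each: A:14.5, B:9.5, C:11.5, D:13.5, E:13.5, F:2 → nearest is F
3 of the 5 points have F as nearest.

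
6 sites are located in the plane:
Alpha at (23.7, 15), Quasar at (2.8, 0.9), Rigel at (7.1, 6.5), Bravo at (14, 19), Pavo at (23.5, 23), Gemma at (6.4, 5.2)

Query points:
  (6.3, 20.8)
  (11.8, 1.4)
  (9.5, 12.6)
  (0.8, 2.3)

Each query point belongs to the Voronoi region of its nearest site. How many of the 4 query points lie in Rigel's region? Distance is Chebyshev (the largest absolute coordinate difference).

2

(6.3, 20.8) — d to each: Alpha:17.4, Quasar:19.9, Rigel:14.3, Bravo:7.7, Pavo:17.2, Gemma:15.6 → nearest is Bravo
(11.8, 1.4) — d to each: Alpha:13.6, Quasar:9, Rigel:5.1, Bravo:17.6, Pavo:21.6, Gemma:5.4 → nearest is Rigel
(9.5, 12.6) — d to each: Alpha:14.2, Quasar:11.7, Rigel:6.1, Bravo:6.4, Pavo:14, Gemma:7.4 → nearest is Rigel
(0.8, 2.3) — d to each: Alpha:22.9, Quasar:2, Rigel:6.3, Bravo:16.7, Pavo:22.7, Gemma:5.6 → nearest is Quasar
2 of the 4 points have Rigel as nearest.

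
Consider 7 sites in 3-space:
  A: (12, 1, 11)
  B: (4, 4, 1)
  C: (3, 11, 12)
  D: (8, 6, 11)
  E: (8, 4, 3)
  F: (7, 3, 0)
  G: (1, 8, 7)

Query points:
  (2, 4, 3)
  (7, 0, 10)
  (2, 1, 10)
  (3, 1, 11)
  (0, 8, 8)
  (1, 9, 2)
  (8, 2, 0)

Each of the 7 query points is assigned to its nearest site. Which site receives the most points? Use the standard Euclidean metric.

(2, 4, 3) — d² to each: A:173, B:8, C:131, D:104, E:36, F:35, G:33 → nearest is B
(7, 0, 10) — d² to each: A:27, B:106, C:141, D:38, E:66, F:109, G:109 → nearest is A
(2, 1, 10) — d² to each: A:101, B:94, C:105, D:62, E:94, F:129, G:59 → nearest is G
(3, 1, 11) — d² to each: A:81, B:110, C:101, D:50, E:98, F:141, G:69 → nearest is D
(0, 8, 8) — d² to each: A:202, B:81, C:34, D:77, E:105, F:138, G:2 → nearest is G
(1, 9, 2) — d² to each: A:266, B:35, C:108, D:139, E:75, F:76, G:26 → nearest is G
(8, 2, 0) — d² to each: A:138, B:21, C:250, D:137, E:13, F:2, G:134 → nearest is F
Tally — A:1, B:1, D:1, F:1, G:3. G captures the most (3).

G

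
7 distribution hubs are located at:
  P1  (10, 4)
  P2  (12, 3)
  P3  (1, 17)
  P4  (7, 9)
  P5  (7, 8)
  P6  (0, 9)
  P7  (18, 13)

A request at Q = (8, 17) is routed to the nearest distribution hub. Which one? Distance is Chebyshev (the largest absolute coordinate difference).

P3

d(Q,P1) = max(2, 13) = 13
d(Q,P2) = max(4, 14) = 14
d(Q,P3) = max(7, 0) = 7
d(Q,P4) = max(1, 8) = 8
d(Q,P5) = max(1, 9) = 9
d(Q,P6) = max(8, 8) = 8
d(Q,P7) = max(10, 4) = 10
Minimum is at P3.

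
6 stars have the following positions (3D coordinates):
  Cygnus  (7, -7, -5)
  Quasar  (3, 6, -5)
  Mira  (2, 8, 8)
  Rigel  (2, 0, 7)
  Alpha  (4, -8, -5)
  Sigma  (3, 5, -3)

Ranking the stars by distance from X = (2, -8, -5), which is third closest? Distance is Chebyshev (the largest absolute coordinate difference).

Rigel

d(X, Cygnus) = max(5, 1, 0) = 5
d(X, Quasar) = max(1, 14, 0) = 14
d(X, Mira) = max(0, 16, 13) = 16
d(X, Rigel) = max(0, 8, 12) = 12
d(X, Alpha) = max(2, 0, 0) = 2
d(X, Sigma) = max(1, 13, 2) = 13
Sorted ascending: Alpha, Cygnus, Rigel, Sigma, … — the third-nearest is Rigel.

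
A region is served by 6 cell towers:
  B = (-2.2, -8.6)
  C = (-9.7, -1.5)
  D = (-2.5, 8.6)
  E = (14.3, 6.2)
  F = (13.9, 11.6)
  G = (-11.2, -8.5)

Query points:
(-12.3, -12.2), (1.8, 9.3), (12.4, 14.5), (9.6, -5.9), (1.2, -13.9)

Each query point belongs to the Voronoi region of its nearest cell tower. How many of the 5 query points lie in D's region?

1

(-12.3, -12.2) — d² to each: B:114.97, C:121.25, D:528.68, E:1046.12, F:1252.88, G:14.9 → nearest is G
(1.8, 9.3) — d² to each: B:336.41, C:248.89, D:18.98, E:165.86, F:151.7, G:485.84 → nearest is D
(12.4, 14.5) — d² to each: B:746.77, C:744.41, D:256.82, E:72.5, F:10.66, G:1085.96 → nearest is F
(9.6, -5.9) — d² to each: B:146.53, C:391.85, D:356.66, E:168.5, F:324.74, G:439.4 → nearest is B
(1.2, -13.9) — d² to each: B:39.65, C:272.57, D:519.94, E:575.62, F:811.54, G:182.92 → nearest is B
1 of the 5 points has D as nearest.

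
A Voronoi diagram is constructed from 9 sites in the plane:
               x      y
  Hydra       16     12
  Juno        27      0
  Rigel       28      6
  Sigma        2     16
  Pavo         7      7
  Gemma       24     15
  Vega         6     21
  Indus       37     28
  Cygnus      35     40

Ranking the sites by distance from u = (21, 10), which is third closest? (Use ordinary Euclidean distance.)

Rigel

Since √ is increasing, it suffices to compare squared distances:
d²(u, Hydra) = 25 + 4 = 29
d²(u, Juno) = 36 + 100 = 136
d²(u, Rigel) = 49 + 16 = 65
d²(u, Sigma) = 361 + 36 = 397
d²(u, Pavo) = 196 + 9 = 205
d²(u, Gemma) = 9 + 25 = 34
d²(u, Vega) = 225 + 121 = 346
d²(u, Indus) = 256 + 324 = 580
d²(u, Cygnus) = 196 + 900 = 1096
Sorted ascending: Hydra, Gemma, Rigel, Juno, … — the third-nearest is Rigel.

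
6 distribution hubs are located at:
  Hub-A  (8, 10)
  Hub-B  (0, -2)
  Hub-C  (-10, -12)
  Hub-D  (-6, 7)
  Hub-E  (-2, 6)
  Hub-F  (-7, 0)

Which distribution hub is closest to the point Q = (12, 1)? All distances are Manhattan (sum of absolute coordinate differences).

d(Q, Hub-A) = |12−8| + |1−10| = 4 + 9 = 13
d(Q, Hub-B) = |12−0| + |1−(-2)| = 12 + 3 = 15
d(Q, Hub-C) = |12−(-10)| + |1−(-12)| = 22 + 13 = 35
d(Q, Hub-D) = |12−(-6)| + |1−7| = 18 + 6 = 24
d(Q, Hub-E) = |12−(-2)| + |1−6| = 14 + 5 = 19
d(Q, Hub-F) = |12−(-7)| + |1−0| = 19 + 1 = 20
Minimum is at Hub-A.

Hub-A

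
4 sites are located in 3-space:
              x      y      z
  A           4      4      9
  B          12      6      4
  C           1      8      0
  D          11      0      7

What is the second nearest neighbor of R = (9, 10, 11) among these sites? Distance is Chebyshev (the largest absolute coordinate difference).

d(R,A) = max(5, 6, 2) = 6
d(R,B) = max(3, 4, 7) = 7
d(R,C) = max(8, 2, 11) = 11
d(R,D) = max(2, 10, 4) = 10
Sorted ascending: A, B, D, … — the second-nearest is B.

B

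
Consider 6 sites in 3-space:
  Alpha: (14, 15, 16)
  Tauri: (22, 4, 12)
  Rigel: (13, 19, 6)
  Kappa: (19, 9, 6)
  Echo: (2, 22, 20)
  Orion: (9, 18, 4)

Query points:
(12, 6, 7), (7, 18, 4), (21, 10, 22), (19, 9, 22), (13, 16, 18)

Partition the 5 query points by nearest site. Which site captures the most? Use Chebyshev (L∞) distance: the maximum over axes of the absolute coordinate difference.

(12, 6, 7) — d to each: Alpha:9, Tauri:10, Rigel:13, Kappa:7, Echo:16, Orion:12 → nearest is Kappa
(7, 18, 4) — d to each: Alpha:12, Tauri:15, Rigel:6, Kappa:12, Echo:16, Orion:2 → nearest is Orion
(21, 10, 22) — d to each: Alpha:7, Tauri:10, Rigel:16, Kappa:16, Echo:19, Orion:18 → nearest is Alpha
(19, 9, 22) — d to each: Alpha:6, Tauri:10, Rigel:16, Kappa:16, Echo:17, Orion:18 → nearest is Alpha
(13, 16, 18) — d to each: Alpha:2, Tauri:12, Rigel:12, Kappa:12, Echo:11, Orion:14 → nearest is Alpha
Tally — Alpha:3, Kappa:1, Orion:1. Alpha captures the most (3).

Alpha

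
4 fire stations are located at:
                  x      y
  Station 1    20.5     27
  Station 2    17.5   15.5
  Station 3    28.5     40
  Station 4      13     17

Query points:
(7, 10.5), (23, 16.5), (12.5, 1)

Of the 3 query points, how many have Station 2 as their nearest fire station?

(7, 10.5) — d² to each: Station 1:454.5, Station 2:135.25, Station 3:1332.5, Station 4:78.25 → nearest is Station 4
(23, 16.5) — d² to each: Station 1:116.5, Station 2:31.25, Station 3:582.5, Station 4:100.25 → nearest is Station 2
(12.5, 1) — d² to each: Station 1:740, Station 2:235.25, Station 3:1777, Station 4:256.25 → nearest is Station 2
2 of the 3 points have Station 2 as nearest.

2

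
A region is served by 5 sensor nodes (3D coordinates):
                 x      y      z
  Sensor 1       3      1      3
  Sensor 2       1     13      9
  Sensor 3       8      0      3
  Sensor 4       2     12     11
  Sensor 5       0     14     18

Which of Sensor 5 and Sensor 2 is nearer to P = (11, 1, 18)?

Compare squared distances:
d²(P, Sensor 5) = (11−0)² + (1−14)² + (18−18)² = 121 + 169 + 0 = 290
d²(P, Sensor 2) = (11−1)² + (1−13)² + (18−9)² = 100 + 144 + 81 = 325
290 < 325, so Sensor 5 is closer.

Sensor 5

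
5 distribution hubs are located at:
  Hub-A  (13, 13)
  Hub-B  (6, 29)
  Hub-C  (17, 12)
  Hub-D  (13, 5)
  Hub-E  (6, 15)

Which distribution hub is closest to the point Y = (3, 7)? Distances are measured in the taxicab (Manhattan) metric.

d(Y, Hub-A) = |3−13| + |7−13| = 10 + 6 = 16
d(Y, Hub-B) = |3−6| + |7−29| = 3 + 22 = 25
d(Y, Hub-C) = |3−17| + |7−12| = 14 + 5 = 19
d(Y, Hub-D) = |3−13| + |7−5| = 10 + 2 = 12
d(Y, Hub-E) = |3−6| + |7−15| = 3 + 8 = 11
Minimum is at Hub-E.

Hub-E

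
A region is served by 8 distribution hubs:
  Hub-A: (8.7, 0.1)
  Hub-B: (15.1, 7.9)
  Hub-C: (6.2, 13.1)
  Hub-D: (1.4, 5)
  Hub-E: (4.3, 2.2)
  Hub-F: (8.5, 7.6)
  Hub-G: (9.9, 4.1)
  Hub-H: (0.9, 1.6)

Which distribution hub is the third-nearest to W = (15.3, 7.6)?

Hub-F

Squared Euclidean distances:
d²(W, Hub-A) = (15.3−8.7)² + (7.6−0.1)² = 43.56 + 56.25 = 99.81
d²(W, Hub-B) = (15.3−15.1)² + (7.6−7.9)² = 0.04 + 0.09 = 0.13
d²(W, Hub-C) = (15.3−6.2)² + (7.6−13.1)² = 82.81 + 30.25 = 113.06
d²(W, Hub-D) = (15.3−1.4)² + (7.6−5)² = 193.21 + 6.76 = 199.97
d²(W, Hub-E) = (15.3−4.3)² + (7.6−2.2)² = 121 + 29.16 = 150.16
d²(W, Hub-F) = (15.3−8.5)² + (7.6−7.6)² = 46.24 + 0 = 46.24
d²(W, Hub-G) = (15.3−9.9)² + (7.6−4.1)² = 29.16 + 12.25 = 41.41
d²(W, Hub-H) = (15.3−0.9)² + (7.6−1.6)² = 207.36 + 36 = 243.36
Sorted ascending: Hub-B, Hub-G, Hub-F, Hub-A, … — the third-nearest is Hub-F.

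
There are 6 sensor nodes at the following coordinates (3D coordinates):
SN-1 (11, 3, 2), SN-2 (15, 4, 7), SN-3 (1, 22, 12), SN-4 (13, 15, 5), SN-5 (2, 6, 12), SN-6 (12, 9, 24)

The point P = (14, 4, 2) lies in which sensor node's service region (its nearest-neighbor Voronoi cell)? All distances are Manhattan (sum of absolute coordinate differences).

SN-1

d(P, SN-1) = |14−11| + |4−3| + |2−2| = 3 + 1 + 0 = 4
d(P, SN-2) = |14−15| + |4−4| + |2−7| = 1 + 0 + 5 = 6
d(P, SN-3) = |14−1| + |4−22| + |2−12| = 13 + 18 + 10 = 41
d(P, SN-4) = |14−13| + |4−15| + |2−5| = 1 + 11 + 3 = 15
d(P, SN-5) = |14−2| + |4−6| + |2−12| = 12 + 2 + 10 = 24
d(P, SN-6) = |14−12| + |4−9| + |2−24| = 2 + 5 + 22 = 29
SN-1 is nearest.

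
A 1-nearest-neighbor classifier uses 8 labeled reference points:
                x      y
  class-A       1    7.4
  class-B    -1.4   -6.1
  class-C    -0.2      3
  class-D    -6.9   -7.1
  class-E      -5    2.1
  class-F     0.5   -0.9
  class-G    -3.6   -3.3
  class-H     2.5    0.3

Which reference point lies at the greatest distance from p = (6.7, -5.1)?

class-D

Since √ is increasing, it suffices to compare squared distances:
d²(p, class-A) = 32.49 + 156.25 = 188.74
d²(p, class-B) = 65.61 + 1 = 66.61
d²(p, class-C) = 47.61 + 65.61 = 113.22
d²(p, class-D) = 184.96 + 4 = 188.96
d²(p, class-E) = 136.89 + 51.84 = 188.73
d²(p, class-F) = 38.44 + 17.64 = 56.08
d²(p, class-G) = 106.09 + 3.24 = 109.33
d²(p, class-H) = 17.64 + 29.16 = 46.8
The largest is to class-D.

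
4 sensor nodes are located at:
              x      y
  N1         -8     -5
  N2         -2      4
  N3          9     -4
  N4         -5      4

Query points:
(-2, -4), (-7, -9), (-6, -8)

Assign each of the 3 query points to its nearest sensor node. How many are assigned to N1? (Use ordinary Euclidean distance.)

3

(-2, -4) — d² to each: N1:37, N2:64, N3:121, N4:73 → nearest is N1
(-7, -9) — d² to each: N1:17, N2:194, N3:281, N4:173 → nearest is N1
(-6, -8) — d² to each: N1:13, N2:160, N3:241, N4:145 → nearest is N1
3 of the 3 points have N1 as nearest.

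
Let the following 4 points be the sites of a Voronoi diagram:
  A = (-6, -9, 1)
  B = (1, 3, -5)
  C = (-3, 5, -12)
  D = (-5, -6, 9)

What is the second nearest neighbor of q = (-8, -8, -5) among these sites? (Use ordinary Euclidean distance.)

B

Since √ is increasing, it suffices to compare squared distances:
|qA|² = 4 + 1 + 36 = 41
|qB|² = 81 + 121 + 0 = 202
|qC|² = 25 + 169 + 49 = 243
|qD|² = 9 + 4 + 196 = 209
Sorted ascending: A, B, D, … — the second-nearest is B.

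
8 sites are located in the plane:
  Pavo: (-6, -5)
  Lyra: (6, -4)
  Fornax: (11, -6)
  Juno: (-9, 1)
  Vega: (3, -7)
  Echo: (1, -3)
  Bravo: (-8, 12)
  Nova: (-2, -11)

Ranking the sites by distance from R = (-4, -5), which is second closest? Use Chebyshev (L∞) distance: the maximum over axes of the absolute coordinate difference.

d(R, Pavo) = max(2, 0) = 2
d(R, Lyra) = max(10, 1) = 10
d(R, Fornax) = max(15, 1) = 15
d(R, Juno) = max(5, 6) = 6
d(R, Vega) = max(7, 2) = 7
d(R, Echo) = max(5, 2) = 5
d(R, Bravo) = max(4, 17) = 17
d(R, Nova) = max(2, 6) = 6
Sorted ascending: Pavo, Echo, Juno, … — the second-nearest is Echo.

Echo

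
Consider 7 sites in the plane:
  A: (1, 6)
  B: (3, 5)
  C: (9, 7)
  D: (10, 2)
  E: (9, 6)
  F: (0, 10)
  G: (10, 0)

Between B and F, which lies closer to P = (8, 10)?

B

Compare squared distances:
|PB|² = (8−3)² + (10−5)² = 25 + 25 = 50
|PF|² = (8−0)² + (10−10)² = 64 + 0 = 64
50 < 64, so B is closer.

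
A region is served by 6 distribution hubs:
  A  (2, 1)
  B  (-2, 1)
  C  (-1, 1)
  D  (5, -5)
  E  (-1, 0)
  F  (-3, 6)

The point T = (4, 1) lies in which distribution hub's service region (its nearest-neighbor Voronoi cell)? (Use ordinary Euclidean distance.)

A

Since √ is increasing, it suffices to compare squared distances:
|TA|² = (4−2)² + (1−1)² = 4 + 0 = 4
|TB|² = (4−(-2))² + (1−1)² = 36 + 0 = 36
|TC|² = (4−(-1))² + (1−1)² = 25 + 0 = 25
|TD|² = (4−5)² + (1−(-5))² = 1 + 36 = 37
|TE|² = (4−(-1))² + (1−0)² = 25 + 1 = 26
|TF|² = (4−(-3))² + (1−6)² = 49 + 25 = 74
A is nearest.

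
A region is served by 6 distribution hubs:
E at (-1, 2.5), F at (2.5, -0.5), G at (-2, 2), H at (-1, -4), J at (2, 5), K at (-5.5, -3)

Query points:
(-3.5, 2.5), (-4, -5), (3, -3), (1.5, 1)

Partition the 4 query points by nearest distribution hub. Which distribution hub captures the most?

(-3.5, 2.5) — d² to each: E:6.25, F:45, G:2.5, H:48.5, J:36.5, K:34.25 → nearest is G
(-4, -5) — d² to each: E:65.25, F:62.5, G:53, H:10, J:136, K:6.25 → nearest is K
(3, -3) — d² to each: E:46.25, F:6.5, G:50, H:17, J:65, K:72.25 → nearest is F
(1.5, 1) — d² to each: E:8.5, F:3.25, G:13.25, H:31.25, J:16.25, K:65 → nearest is F
Tally — F:2, G:1, K:1. F captures the most (2).

F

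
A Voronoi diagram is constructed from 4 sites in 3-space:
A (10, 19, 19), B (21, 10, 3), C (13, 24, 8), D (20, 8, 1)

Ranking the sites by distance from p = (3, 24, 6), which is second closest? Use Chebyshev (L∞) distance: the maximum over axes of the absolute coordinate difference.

d(p,A) = max(7, 5, 13) = 13
d(p,B) = max(18, 14, 3) = 18
d(p,C) = max(10, 0, 2) = 10
d(p,D) = max(17, 16, 5) = 17
Sorted ascending: C, A, D, … — the second-nearest is A.

A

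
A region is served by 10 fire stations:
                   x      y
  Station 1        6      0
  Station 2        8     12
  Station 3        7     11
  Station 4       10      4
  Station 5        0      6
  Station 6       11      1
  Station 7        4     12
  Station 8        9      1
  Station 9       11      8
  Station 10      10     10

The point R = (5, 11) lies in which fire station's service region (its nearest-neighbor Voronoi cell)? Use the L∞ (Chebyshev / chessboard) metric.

d(R, Station 1) = max(1, 11) = 11
d(R, Station 2) = max(3, 1) = 3
d(R, Station 3) = max(2, 0) = 2
d(R, Station 4) = max(5, 7) = 7
d(R, Station 5) = max(5, 5) = 5
d(R, Station 6) = max(6, 10) = 10
d(R, Station 7) = max(1, 1) = 1
d(R, Station 8) = max(4, 10) = 10
d(R, Station 9) = max(6, 3) = 6
d(R, Station 10) = max(5, 1) = 5
Minimum is at Station 7.

Station 7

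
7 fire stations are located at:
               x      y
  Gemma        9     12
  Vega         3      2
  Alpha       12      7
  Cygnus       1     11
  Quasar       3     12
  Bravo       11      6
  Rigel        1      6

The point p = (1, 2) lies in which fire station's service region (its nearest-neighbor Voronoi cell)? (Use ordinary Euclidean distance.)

Compare squared distances (the ordering matches that of the actual distances):
d²(p, Gemma) = 64 + 100 = 164
d²(p, Vega) = 4 + 0 = 4
d²(p, Alpha) = 121 + 25 = 146
d²(p, Cygnus) = 0 + 81 = 81
d²(p, Quasar) = 4 + 100 = 104
d²(p, Bravo) = 100 + 16 = 116
d²(p, Rigel) = 0 + 16 = 16
Vega is nearest.

Vega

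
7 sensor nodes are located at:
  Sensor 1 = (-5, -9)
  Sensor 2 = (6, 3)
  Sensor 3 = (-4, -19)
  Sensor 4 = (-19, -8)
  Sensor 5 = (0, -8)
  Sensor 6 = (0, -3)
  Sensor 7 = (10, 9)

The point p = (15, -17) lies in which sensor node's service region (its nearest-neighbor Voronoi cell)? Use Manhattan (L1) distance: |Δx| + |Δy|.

d(p, Sensor 1) = |15−(-5)| + |-17−(-9)| = 20 + 8 = 28
d(p, Sensor 2) = |15−6| + |-17−3| = 9 + 20 = 29
d(p, Sensor 3) = |15−(-4)| + |-17−(-19)| = 19 + 2 = 21
d(p, Sensor 4) = |15−(-19)| + |-17−(-8)| = 34 + 9 = 43
d(p, Sensor 5) = |15−0| + |-17−(-8)| = 15 + 9 = 24
d(p, Sensor 6) = |15−0| + |-17−(-3)| = 15 + 14 = 29
d(p, Sensor 7) = |15−10| + |-17−9| = 5 + 26 = 31
Minimum is at Sensor 3.

Sensor 3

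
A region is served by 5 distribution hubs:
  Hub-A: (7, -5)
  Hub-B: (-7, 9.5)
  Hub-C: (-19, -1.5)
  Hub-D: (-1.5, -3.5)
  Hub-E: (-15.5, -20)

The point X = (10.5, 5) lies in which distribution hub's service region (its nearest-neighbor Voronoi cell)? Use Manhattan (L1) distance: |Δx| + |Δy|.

d(X, Hub-A) = |10.5−7| + |5−(-5)| = 3.5 + 10 = 13.5
d(X, Hub-B) = |10.5−(-7)| + |5−9.5| = 17.5 + 4.5 = 22
d(X, Hub-C) = |10.5−(-19)| + |5−(-1.5)| = 29.5 + 6.5 = 36
d(X, Hub-D) = |10.5−(-1.5)| + |5−(-3.5)| = 12 + 8.5 = 20.5
d(X, Hub-E) = |10.5−(-15.5)| + |5−(-20)| = 26 + 25 = 51
The smallest is to Hub-A, so X lies in the Voronoi region of Hub-A.

Hub-A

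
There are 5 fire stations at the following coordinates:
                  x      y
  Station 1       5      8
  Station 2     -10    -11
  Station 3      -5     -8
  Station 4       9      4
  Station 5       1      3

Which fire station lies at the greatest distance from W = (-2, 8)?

Compare squared distances (the ordering matches that of the actual distances):
d²(W, Station 1) = 49 + 0 = 49
d²(W, Station 2) = 64 + 361 = 425
d²(W, Station 3) = 9 + 256 = 265
d²(W, Station 4) = 121 + 16 = 137
d²(W, Station 5) = 9 + 25 = 34
The largest is to Station 2.

Station 2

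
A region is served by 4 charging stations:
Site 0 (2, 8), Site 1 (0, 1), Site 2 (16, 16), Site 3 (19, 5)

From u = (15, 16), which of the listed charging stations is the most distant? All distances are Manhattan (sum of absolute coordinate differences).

d(u, Site 0) = 13 + 8 = 21
d(u, Site 1) = 15 + 15 = 30
d(u, Site 2) = 1 + 0 = 1
d(u, Site 3) = 4 + 11 = 15
The largest is to Site 1.

Site 1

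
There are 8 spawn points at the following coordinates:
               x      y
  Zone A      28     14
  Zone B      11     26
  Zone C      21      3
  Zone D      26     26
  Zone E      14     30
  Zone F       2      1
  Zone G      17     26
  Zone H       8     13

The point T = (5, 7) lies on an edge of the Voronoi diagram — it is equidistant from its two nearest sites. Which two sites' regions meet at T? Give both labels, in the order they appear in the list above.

Zone F and Zone H

Squared distances from T to each site:
d²(T, Zone A) = (5−28)² + (7−14)² = 529 + 49 = 578
d²(T, Zone B) = (5−11)² + (7−26)² = 36 + 361 = 397
d²(T, Zone C) = (5−21)² + (7−3)² = 256 + 16 = 272
d²(T, Zone D) = (5−26)² + (7−26)² = 441 + 361 = 802
d²(T, Zone E) = (5−14)² + (7−30)² = 81 + 529 = 610
d²(T, Zone F) = (5−2)² + (7−1)² = 9 + 36 = 45
d²(T, Zone G) = (5−17)² + (7−26)² = 144 + 361 = 505
d²(T, Zone H) = (5−8)² + (7−13)² = 9 + 36 = 45
T is equidistant from Zone F and Zone H (both at squared distance 45), and every other site is strictly farther — so T lies on the Zone F–Zone H Voronoi edge.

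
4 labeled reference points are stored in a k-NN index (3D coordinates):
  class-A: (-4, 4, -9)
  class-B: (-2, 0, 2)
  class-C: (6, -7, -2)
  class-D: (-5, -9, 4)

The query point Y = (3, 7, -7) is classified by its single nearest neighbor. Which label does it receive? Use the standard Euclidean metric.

Compare squared distances (the ordering matches that of the actual distances):
d²(Y, class-A) = (3−(-4))² + (7−4)² + (-7−(-9))² = 49 + 9 + 4 = 62
d²(Y, class-B) = (3−(-2))² + (7−0)² + (-7−2)² = 25 + 49 + 81 = 155
d²(Y, class-C) = (3−6)² + (7−(-7))² + (-7−(-2))² = 9 + 196 + 25 = 230
d²(Y, class-D) = (3−(-5))² + (7−(-9))² + (-7−4)² = 64 + 256 + 121 = 441
class-A is nearest.

class-A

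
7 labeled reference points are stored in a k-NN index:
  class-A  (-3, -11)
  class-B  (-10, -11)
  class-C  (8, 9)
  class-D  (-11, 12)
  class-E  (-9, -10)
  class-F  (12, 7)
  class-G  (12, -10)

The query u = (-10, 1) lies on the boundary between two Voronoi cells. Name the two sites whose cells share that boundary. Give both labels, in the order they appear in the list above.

Squared distances from u to each site:
d²(u, class-A) = 49 + 144 = 193
d²(u, class-B) = 0 + 144 = 144
d²(u, class-C) = 324 + 64 = 388
d²(u, class-D) = 1 + 121 = 122
d²(u, class-E) = 1 + 121 = 122
d²(u, class-F) = 484 + 36 = 520
d²(u, class-G) = 484 + 121 = 605
u is equidistant from class-D and class-E (both at squared distance 122), and every other site is strictly farther — so u lies on the class-D–class-E Voronoi edge.

class-D and class-E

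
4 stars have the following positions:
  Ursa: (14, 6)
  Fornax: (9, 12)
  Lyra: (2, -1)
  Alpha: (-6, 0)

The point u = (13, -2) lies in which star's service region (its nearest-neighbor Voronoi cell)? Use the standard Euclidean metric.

Squared Euclidean distances:
d²(u, Ursa) = 1 + 64 = 65
d²(u, Fornax) = 16 + 196 = 212
d²(u, Lyra) = 121 + 1 = 122
d²(u, Alpha) = 361 + 4 = 365
Ursa is nearest.

Ursa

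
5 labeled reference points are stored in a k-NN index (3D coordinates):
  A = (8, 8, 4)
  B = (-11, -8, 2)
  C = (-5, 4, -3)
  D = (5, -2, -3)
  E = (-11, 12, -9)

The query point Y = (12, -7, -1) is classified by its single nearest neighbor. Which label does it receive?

D

Squared Euclidean distances:
|YA|² = (12−8)² + (-7−8)² + (-1−4)² = 16 + 225 + 25 = 266
|YB|² = (12−(-11))² + (-7−(-8))² + (-1−2)² = 529 + 1 + 9 = 539
|YC|² = (12−(-5))² + (-7−4)² + (-1−(-3))² = 289 + 121 + 4 = 414
|YD|² = (12−5)² + (-7−(-2))² + (-1−(-3))² = 49 + 25 + 4 = 78
|YE|² = (12−(-11))² + (-7−12)² + (-1−(-9))² = 529 + 361 + 64 = 954
Minimum is at D.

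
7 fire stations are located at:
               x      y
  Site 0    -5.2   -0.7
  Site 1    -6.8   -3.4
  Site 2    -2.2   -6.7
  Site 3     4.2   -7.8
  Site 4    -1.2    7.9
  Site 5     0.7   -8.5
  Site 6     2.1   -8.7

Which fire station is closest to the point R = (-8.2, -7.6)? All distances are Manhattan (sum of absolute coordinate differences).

Site 1

d(R, Site 0) = |-8.2−(-5.2)| + |-7.6−(-0.7)| = 3 + 6.9 = 9.9
d(R, Site 1) = |-8.2−(-6.8)| + |-7.6−(-3.4)| = 1.4 + 4.2 = 5.6
d(R, Site 2) = |-8.2−(-2.2)| + |-7.6−(-6.7)| = 6 + 0.9 = 6.9
d(R, Site 3) = |-8.2−4.2| + |-7.6−(-7.8)| = 12.4 + 0.2 = 12.6
d(R, Site 4) = |-8.2−(-1.2)| + |-7.6−7.9| = 7 + 15.5 = 22.5
d(R, Site 5) = |-8.2−0.7| + |-7.6−(-8.5)| = 8.9 + 0.9 = 9.8
d(R, Site 6) = |-8.2−2.1| + |-7.6−(-8.7)| = 10.3 + 1.1 = 11.4
Site 1 is nearest.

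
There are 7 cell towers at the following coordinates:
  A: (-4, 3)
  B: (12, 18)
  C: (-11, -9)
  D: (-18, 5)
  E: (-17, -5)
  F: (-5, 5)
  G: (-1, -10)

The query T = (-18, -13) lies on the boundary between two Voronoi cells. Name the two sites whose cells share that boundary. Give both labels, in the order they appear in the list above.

C and E

Squared distances from T to each site:
|TA|² = (-18−(-4))² + (-13−3)² = 196 + 256 = 452
|TB|² = (-18−12)² + (-13−18)² = 900 + 961 = 1861
|TC|² = (-18−(-11))² + (-13−(-9))² = 49 + 16 = 65
|TD|² = (-18−(-18))² + (-13−5)² = 0 + 324 = 324
|TE|² = (-18−(-17))² + (-13−(-5))² = 1 + 64 = 65
|TF|² = (-18−(-5))² + (-13−5)² = 169 + 324 = 493
|TG|² = (-18−(-1))² + (-13−(-10))² = 289 + 9 = 298
T is equidistant from C and E (both at squared distance 65), and every other site is strictly farther — so T lies on the C–E Voronoi edge.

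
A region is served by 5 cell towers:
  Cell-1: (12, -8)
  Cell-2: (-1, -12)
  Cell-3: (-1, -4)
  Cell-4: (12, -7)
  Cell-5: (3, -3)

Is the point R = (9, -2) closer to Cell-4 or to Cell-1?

Cell-4

Compare squared distances:
d²(R, Cell-4) = (9−12)² + (-2−(-7))² = 9 + 25 = 34
d²(R, Cell-1) = (9−12)² + (-2−(-8))² = 9 + 36 = 45
34 < 45, so Cell-4 is closer.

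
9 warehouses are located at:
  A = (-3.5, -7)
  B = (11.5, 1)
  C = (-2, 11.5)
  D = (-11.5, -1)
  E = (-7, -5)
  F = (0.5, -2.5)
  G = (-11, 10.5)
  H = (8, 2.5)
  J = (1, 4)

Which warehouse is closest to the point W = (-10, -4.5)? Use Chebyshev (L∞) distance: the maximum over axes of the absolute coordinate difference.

d(W,A) = max(6.5, 2.5) = 6.5
d(W,B) = max(21.5, 5.5) = 21.5
d(W,C) = max(8, 16) = 16
d(W,D) = max(1.5, 3.5) = 3.5
d(W,E) = max(3, 0.5) = 3
d(W,F) = max(10.5, 2) = 10.5
d(W,G) = max(1, 15) = 15
d(W,H) = max(18, 7) = 18
d(W,J) = max(11, 8.5) = 11
Minimum is at E.

E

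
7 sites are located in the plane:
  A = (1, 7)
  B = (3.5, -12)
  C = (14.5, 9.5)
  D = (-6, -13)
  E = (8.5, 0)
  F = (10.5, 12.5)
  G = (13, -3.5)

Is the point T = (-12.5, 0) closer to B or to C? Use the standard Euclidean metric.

B

Compare squared distances:
|TB|² = (-12.5−3.5)² + (0−(-12))² = 256 + 144 = 400
|TC|² = (-12.5−14.5)² + (0−9.5)² = 729 + 90.25 = 819.25
400 < 819.25, so B is closer.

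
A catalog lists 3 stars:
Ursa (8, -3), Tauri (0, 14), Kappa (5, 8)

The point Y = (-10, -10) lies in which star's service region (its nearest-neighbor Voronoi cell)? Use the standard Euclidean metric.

Since √ is increasing, it suffices to compare squared distances:
d²(Y, Ursa) = 324 + 49 = 373
d²(Y, Tauri) = 100 + 576 = 676
d²(Y, Kappa) = 225 + 324 = 549
Minimum is at Ursa.

Ursa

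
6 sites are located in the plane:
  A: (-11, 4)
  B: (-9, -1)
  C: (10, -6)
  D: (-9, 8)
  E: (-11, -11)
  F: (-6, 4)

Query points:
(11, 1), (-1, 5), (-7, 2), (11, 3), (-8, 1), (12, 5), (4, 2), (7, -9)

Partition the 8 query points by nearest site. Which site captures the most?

C

(11, 1) — d² to each: A:493, B:404, C:50, D:449, E:628, F:298 → nearest is C
(-1, 5) — d² to each: A:101, B:100, C:242, D:73, E:356, F:26 → nearest is F
(-7, 2) — d² to each: A:20, B:13, C:353, D:40, E:185, F:5 → nearest is F
(11, 3) — d² to each: A:485, B:416, C:82, D:425, E:680, F:290 → nearest is C
(-8, 1) — d² to each: A:18, B:5, C:373, D:50, E:153, F:13 → nearest is B
(12, 5) — d² to each: A:530, B:477, C:125, D:450, E:785, F:325 → nearest is C
(4, 2) — d² to each: A:229, B:178, C:100, D:205, E:394, F:104 → nearest is C
(7, -9) — d² to each: A:493, B:320, C:18, D:545, E:328, F:338 → nearest is C
Tally — B:1, C:5, F:2. C captures the most (5).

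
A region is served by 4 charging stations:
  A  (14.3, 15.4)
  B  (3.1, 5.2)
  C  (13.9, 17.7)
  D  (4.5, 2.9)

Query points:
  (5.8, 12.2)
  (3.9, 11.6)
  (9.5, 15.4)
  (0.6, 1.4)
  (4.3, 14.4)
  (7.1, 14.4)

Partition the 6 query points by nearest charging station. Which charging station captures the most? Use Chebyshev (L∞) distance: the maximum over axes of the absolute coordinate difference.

(5.8, 12.2) — d to each: A:8.5, B:7, C:8.1, D:9.3 → nearest is B
(3.9, 11.6) — d to each: A:10.4, B:6.4, C:10, D:8.7 → nearest is B
(9.5, 15.4) — d to each: A:4.8, B:10.2, C:4.4, D:12.5 → nearest is C
(0.6, 1.4) — d to each: A:14, B:3.8, C:16.3, D:3.9 → nearest is B
(4.3, 14.4) — d to each: A:10, B:9.2, C:9.6, D:11.5 → nearest is B
(7.1, 14.4) — d to each: A:7.2, B:9.2, C:6.8, D:11.5 → nearest is C
Tally — B:4, C:2. B captures the most (4).

B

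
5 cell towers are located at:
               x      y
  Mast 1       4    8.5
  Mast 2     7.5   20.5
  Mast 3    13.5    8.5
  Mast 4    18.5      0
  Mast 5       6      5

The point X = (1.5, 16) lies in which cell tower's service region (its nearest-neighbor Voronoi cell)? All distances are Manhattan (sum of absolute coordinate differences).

Mast 1

d(X, Mast 1) = 2.5 + 7.5 = 10
d(X, Mast 2) = 6 + 4.5 = 10.5
d(X, Mast 3) = 12 + 7.5 = 19.5
d(X, Mast 4) = 17 + 16 = 33
d(X, Mast 5) = 4.5 + 11 = 15.5
Mast 1 is nearest.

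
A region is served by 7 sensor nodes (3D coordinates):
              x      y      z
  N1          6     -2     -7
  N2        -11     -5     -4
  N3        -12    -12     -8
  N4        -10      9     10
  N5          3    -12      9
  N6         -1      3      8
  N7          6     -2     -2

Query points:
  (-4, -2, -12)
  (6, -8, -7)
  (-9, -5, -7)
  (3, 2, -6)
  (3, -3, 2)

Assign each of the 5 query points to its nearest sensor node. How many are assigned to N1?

2

(-4, -2, -12) — d² to each: N1:125, N2:122, N3:180, N4:641, N5:590, N6:434, N7:200 → nearest is N2
(6, -8, -7) — d² to each: N1:36, N2:307, N3:341, N4:834, N5:281, N6:395, N7:61 → nearest is N1
(-9, -5, -7) — d² to each: N1:234, N2:13, N3:59, N4:486, N5:449, N6:353, N7:259 → nearest is N2
(3, 2, -6) — d² to each: N1:26, N2:249, N3:425, N4:474, N5:421, N6:213, N7:41 → nearest is N1
(3, -3, 2) — d² to each: N1:91, N2:236, N3:406, N4:377, N5:130, N6:88, N7:26 → nearest is N7
2 of the 5 points have N1 as nearest.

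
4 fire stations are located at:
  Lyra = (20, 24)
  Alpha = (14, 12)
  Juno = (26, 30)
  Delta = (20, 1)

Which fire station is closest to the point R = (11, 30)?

Lyra

Since √ is increasing, it suffices to compare squared distances:
d²(R, Lyra) = (11−20)² + (30−24)² = 81 + 36 = 117
d²(R, Alpha) = (11−14)² + (30−12)² = 9 + 324 = 333
d²(R, Juno) = (11−26)² + (30−30)² = 225 + 0 = 225
d²(R, Delta) = (11−20)² + (30−1)² = 81 + 841 = 922
The smallest is to Lyra, so R lies in the Voronoi region of Lyra.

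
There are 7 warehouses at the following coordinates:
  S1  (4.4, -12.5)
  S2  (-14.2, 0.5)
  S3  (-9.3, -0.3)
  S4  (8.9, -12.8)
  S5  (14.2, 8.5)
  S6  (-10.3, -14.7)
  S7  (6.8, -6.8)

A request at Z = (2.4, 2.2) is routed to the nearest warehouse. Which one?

S7

Compare squared distances (the ordering matches that of the actual distances):
|ZS1|² = (2.4−4.4)² + (2.2−(-12.5))² = 4 + 216.09 = 220.09
|ZS2|² = (2.4−(-14.2))² + (2.2−0.5)² = 275.56 + 2.89 = 278.45
|ZS3|² = (2.4−(-9.3))² + (2.2−(-0.3))² = 136.89 + 6.25 = 143.14
|ZS4|² = (2.4−8.9)² + (2.2−(-12.8))² = 42.25 + 225 = 267.25
|ZS5|² = (2.4−14.2)² + (2.2−8.5)² = 139.24 + 39.69 = 178.93
|ZS6|² = (2.4−(-10.3))² + (2.2−(-14.7))² = 161.29 + 285.61 = 446.9
|ZS7|² = (2.4−6.8)² + (2.2−(-6.8))² = 19.36 + 81 = 100.36
Minimum is at S7.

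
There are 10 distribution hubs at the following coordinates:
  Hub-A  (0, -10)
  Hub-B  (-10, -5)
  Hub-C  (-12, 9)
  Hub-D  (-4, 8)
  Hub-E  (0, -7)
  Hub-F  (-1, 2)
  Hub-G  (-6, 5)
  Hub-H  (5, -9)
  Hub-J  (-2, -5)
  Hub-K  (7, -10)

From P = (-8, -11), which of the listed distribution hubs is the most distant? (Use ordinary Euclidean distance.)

Squared Euclidean distances:
d²(P, Hub-A) = 64 + 1 = 65
d²(P, Hub-B) = 4 + 36 = 40
d²(P, Hub-C) = 16 + 400 = 416
d²(P, Hub-D) = 16 + 361 = 377
d²(P, Hub-E) = 64 + 16 = 80
d²(P, Hub-F) = 49 + 169 = 218
d²(P, Hub-G) = 4 + 256 = 260
d²(P, Hub-H) = 169 + 4 = 173
d²(P, Hub-J) = 36 + 36 = 72
d²(P, Hub-K) = 225 + 1 = 226
The largest is to Hub-C.

Hub-C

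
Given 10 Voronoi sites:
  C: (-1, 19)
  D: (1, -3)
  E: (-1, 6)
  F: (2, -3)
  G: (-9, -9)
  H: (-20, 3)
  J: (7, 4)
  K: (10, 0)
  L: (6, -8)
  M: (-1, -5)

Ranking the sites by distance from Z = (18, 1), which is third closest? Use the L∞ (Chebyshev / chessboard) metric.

d(Z,C) = max(19, 18) = 19
d(Z,D) = max(17, 4) = 17
d(Z,E) = max(19, 5) = 19
d(Z,F) = max(16, 4) = 16
d(Z,G) = max(27, 10) = 27
d(Z,H) = max(38, 2) = 38
d(Z,J) = max(11, 3) = 11
d(Z,K) = max(8, 1) = 8
d(Z,L) = max(12, 9) = 12
d(Z,M) = max(19, 6) = 19
Sorted ascending: K, J, L, F, … — the third-nearest is L.

L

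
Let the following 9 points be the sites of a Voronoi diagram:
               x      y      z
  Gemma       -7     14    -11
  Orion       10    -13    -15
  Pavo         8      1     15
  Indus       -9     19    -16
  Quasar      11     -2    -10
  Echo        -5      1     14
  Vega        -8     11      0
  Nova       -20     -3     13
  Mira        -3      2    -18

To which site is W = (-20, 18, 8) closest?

Vega

Compare squared distances (the ordering matches that of the actual distances):
d²(W, Gemma) = 169 + 16 + 361 = 546
d²(W, Orion) = 900 + 961 + 529 = 2390
d²(W, Pavo) = 784 + 289 + 49 = 1122
d²(W, Indus) = 121 + 1 + 576 = 698
d²(W, Quasar) = 961 + 400 + 324 = 1685
d²(W, Echo) = 225 + 289 + 36 = 550
d²(W, Vega) = 144 + 49 + 64 = 257
d²(W, Nova) = 0 + 441 + 25 = 466
d²(W, Mira) = 289 + 256 + 676 = 1221
Vega is nearest.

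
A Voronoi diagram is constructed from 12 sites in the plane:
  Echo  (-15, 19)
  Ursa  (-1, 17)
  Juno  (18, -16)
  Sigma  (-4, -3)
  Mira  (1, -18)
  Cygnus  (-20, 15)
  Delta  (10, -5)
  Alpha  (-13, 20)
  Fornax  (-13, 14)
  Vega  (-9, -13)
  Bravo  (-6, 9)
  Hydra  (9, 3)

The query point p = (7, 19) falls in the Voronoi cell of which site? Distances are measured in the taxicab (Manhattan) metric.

d(p, Echo) = 22 + 0 = 22
d(p, Ursa) = 8 + 2 = 10
d(p, Juno) = 11 + 35 = 46
d(p, Sigma) = 11 + 22 = 33
d(p, Mira) = 6 + 37 = 43
d(p, Cygnus) = 27 + 4 = 31
d(p, Delta) = 3 + 24 = 27
d(p, Alpha) = 20 + 1 = 21
d(p, Fornax) = 20 + 5 = 25
d(p, Vega) = 16 + 32 = 48
d(p, Bravo) = 13 + 10 = 23
d(p, Hydra) = 2 + 16 = 18
The smallest is to Ursa, so p lies in the Voronoi region of Ursa.

Ursa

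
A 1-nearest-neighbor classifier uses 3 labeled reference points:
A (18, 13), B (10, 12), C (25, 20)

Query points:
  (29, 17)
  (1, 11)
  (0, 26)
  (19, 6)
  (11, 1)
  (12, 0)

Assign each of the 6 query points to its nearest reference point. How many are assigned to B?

(29, 17) — d² to each: A:137, B:386, C:25 → nearest is C
(1, 11) — d² to each: A:293, B:82, C:657 → nearest is B
(0, 26) — d² to each: A:493, B:296, C:661 → nearest is B
(19, 6) — d² to each: A:50, B:117, C:232 → nearest is A
(11, 1) — d² to each: A:193, B:122, C:557 → nearest is B
(12, 0) — d² to each: A:205, B:148, C:569 → nearest is B
4 of the 6 points have B as nearest.

4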